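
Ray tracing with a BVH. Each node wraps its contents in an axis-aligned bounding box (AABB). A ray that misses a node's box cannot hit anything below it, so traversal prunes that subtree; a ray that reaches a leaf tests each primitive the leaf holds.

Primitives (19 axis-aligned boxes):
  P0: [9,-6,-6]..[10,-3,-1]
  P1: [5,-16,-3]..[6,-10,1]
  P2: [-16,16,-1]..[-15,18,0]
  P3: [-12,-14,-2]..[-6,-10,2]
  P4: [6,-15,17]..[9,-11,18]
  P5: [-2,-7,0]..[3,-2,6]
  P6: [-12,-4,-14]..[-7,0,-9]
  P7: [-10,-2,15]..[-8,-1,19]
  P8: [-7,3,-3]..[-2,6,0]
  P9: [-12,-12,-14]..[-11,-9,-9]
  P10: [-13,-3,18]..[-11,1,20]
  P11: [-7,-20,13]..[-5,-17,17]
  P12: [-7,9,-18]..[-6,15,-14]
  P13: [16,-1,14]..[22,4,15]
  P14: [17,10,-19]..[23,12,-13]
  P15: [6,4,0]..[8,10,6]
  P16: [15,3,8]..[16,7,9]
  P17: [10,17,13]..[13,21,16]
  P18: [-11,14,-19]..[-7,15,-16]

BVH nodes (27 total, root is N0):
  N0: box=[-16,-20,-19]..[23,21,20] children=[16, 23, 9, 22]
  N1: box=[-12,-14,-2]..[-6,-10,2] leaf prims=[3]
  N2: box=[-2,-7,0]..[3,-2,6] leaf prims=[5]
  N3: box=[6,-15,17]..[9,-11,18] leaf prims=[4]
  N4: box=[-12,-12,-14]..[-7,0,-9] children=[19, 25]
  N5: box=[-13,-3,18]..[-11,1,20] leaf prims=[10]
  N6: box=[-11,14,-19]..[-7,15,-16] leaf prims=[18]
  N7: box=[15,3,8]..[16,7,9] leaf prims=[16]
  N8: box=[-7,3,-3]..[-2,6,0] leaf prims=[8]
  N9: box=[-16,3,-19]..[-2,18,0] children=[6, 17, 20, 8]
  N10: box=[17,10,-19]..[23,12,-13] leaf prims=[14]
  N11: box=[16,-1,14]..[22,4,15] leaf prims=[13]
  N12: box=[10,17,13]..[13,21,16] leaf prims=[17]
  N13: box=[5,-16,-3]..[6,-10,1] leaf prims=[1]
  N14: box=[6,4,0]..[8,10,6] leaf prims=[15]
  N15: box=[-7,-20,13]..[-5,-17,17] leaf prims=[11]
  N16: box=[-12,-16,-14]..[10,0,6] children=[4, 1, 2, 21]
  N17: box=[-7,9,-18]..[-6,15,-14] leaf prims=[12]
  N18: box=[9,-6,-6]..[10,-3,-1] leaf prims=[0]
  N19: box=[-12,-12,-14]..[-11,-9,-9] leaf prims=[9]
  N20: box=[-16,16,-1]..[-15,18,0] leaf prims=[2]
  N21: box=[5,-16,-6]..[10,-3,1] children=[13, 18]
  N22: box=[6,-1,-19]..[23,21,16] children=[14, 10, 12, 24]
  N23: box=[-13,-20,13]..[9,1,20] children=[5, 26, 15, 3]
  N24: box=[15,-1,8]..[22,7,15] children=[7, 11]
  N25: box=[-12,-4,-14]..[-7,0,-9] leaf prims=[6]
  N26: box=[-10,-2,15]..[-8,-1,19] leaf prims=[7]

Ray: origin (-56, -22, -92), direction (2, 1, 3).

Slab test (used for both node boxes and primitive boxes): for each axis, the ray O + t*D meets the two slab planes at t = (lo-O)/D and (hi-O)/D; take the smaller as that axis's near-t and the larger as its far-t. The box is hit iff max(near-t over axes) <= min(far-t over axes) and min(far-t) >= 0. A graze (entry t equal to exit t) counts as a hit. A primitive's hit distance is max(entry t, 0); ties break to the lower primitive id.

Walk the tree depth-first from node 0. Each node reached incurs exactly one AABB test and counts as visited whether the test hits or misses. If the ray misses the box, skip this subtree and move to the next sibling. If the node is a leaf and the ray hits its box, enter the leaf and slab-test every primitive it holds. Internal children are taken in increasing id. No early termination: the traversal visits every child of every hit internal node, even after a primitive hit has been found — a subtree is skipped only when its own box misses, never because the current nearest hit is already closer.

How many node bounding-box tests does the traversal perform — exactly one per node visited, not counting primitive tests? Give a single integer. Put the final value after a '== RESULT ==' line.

Trace the traversal:
N0 x:[20,79/2] y:[2,43] z:[73/3,112/3] -> hit [73/3,112/3], descend [9, 16, 22, 23]
  N9 x:[20,27] y:[25,40] z:[73/3,92/3] -> hit [25,27], descend [6, 8, 17, 20]
    N6 x:[45/2,49/2] y:[36,37] z:[73/3,76/3] -> miss, prune
    N8 x:[49/2,27] y:[25,28] z:[89/3,92/3] -> miss, prune
    N17 x:[49/2,25] y:[31,37] z:[74/3,26] -> miss, prune
    N20 x:[20,41/2] y:[38,40] z:[91/3,92/3] -> miss, prune
  N16 x:[22,33] y:[6,22] z:[26,98/3] -> miss, prune
  N22 x:[31,79/2] y:[21,43] z:[73/3,36] -> hit [31,36], descend [10, 12, 14, 24]
    N10 x:[73/2,79/2] y:[32,34] z:[73/3,79/3] -> miss, prune
    N12 x:[33,69/2] y:[39,43] z:[35,36] -> miss, prune
    N14 x:[31,32] y:[26,32] z:[92/3,98/3] -> hit [31,32] leaf, test {P15@t=31}
    N24 x:[71/2,39] y:[21,29] z:[100/3,107/3] -> miss, prune
  N23 x:[43/2,65/2] y:[2,23] z:[35,112/3] -> miss, prune

order=[0, 9, 6, 8, 17, 20, 16, 22, 10, 12, 14, 24, 23]  |boxes|=13  |leaves|=1  hit=P15

== RESULT ==
13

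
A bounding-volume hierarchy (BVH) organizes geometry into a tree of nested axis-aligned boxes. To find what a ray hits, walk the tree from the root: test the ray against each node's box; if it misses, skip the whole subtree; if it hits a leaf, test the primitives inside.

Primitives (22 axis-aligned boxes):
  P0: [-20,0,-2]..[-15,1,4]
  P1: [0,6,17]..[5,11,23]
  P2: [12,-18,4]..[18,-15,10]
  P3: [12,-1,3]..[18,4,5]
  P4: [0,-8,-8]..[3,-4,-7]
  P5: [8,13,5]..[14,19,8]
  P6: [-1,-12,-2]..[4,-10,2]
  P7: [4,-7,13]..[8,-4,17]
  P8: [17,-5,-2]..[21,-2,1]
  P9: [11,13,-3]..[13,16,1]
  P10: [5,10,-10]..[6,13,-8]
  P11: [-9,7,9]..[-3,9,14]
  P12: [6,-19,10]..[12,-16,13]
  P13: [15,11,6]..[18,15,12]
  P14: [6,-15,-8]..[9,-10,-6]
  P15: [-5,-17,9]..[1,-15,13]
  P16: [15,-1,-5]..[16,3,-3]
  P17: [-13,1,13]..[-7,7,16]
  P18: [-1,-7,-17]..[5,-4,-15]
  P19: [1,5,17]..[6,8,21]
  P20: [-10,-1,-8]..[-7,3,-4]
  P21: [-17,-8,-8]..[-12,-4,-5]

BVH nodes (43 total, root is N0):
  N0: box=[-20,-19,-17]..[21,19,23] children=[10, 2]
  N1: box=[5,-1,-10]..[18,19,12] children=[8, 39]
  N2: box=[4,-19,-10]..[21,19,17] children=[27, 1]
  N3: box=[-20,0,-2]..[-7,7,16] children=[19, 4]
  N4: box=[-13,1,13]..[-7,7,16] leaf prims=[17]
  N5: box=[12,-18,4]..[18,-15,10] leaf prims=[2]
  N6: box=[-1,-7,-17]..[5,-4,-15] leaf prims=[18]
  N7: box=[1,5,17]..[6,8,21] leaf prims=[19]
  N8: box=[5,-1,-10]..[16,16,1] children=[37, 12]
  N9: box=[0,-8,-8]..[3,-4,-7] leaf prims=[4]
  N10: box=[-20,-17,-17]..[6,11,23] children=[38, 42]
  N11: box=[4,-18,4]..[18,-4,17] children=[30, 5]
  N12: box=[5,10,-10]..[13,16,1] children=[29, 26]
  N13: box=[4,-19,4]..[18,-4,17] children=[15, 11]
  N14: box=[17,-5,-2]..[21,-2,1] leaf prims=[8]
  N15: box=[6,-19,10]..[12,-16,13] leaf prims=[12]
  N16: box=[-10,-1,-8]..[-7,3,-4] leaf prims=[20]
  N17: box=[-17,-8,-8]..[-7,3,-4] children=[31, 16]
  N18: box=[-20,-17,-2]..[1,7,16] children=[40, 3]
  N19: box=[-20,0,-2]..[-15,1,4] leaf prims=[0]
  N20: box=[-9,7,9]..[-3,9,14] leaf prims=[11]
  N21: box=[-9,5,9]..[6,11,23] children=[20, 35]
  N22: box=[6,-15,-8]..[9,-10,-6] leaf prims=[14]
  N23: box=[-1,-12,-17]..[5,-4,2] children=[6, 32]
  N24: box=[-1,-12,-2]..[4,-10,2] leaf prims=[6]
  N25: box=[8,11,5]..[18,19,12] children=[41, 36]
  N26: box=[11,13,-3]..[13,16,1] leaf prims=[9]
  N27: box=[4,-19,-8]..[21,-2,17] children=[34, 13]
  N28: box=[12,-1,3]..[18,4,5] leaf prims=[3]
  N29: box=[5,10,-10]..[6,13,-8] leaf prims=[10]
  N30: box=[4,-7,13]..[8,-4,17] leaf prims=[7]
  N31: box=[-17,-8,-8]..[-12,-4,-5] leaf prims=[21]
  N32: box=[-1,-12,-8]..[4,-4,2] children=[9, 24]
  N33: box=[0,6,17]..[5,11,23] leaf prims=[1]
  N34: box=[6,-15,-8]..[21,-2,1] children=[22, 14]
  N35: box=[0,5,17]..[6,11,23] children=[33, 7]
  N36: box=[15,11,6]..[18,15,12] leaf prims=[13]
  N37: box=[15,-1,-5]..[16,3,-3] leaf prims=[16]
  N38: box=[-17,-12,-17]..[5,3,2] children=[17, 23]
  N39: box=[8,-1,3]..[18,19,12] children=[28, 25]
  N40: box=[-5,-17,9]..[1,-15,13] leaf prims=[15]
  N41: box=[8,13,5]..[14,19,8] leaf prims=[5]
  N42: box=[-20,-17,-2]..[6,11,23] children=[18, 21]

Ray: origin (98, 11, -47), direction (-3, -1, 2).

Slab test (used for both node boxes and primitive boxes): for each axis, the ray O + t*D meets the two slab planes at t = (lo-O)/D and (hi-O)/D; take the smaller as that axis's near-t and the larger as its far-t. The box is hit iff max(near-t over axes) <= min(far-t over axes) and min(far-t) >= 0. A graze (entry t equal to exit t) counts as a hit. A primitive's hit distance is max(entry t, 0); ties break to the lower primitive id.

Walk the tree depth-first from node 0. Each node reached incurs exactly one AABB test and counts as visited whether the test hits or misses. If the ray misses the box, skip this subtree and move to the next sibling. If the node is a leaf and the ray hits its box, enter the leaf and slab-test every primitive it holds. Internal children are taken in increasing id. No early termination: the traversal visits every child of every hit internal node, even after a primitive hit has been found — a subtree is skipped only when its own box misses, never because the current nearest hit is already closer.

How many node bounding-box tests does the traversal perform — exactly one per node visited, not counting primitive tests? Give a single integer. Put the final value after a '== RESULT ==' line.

Trace the traversal:
N0 x:[77/3,118/3] y:[-8,30] z:[15,35] -> hit [77/3,30], descend [2, 10]
  N2 x:[77/3,94/3] y:[-8,30] z:[37/2,32] -> hit [77/3,30], descend [1, 27]
    N1 x:[80/3,31] y:[-8,12] z:[37/2,59/2] -> miss, prune
    N27 x:[77/3,94/3] y:[13,30] z:[39/2,32] -> hit [77/3,30], descend [13, 34]
      N13 x:[80/3,94/3] y:[15,30] z:[51/2,32] -> hit [80/3,30], descend [11, 15]
        N11 x:[80/3,94/3] y:[15,29] z:[51/2,32] -> hit [80/3,29], descend [5, 30]
          N5 x:[80/3,86/3] y:[26,29] z:[51/2,57/2] -> hit [80/3,57/2] leaf, test {P2@t=80/3}
          N30 x:[30,94/3] y:[15,18] z:[30,32] -> miss, prune
        N15 x:[86/3,92/3] y:[27,30] z:[57/2,30] -> hit [86/3,30] leaf, test {P12@t=86/3}
      N34 x:[77/3,92/3] y:[13,26] z:[39/2,24] -> miss, prune
  N10 x:[92/3,118/3] y:[0,28] z:[15,35] -> miss, prune

Summary -> nodes [0, 2, 1, 27, 13, 11, 5, 30, 15, 34, 10]; box-tests=11; leaf-entries=2; first=P2

== RESULT ==
11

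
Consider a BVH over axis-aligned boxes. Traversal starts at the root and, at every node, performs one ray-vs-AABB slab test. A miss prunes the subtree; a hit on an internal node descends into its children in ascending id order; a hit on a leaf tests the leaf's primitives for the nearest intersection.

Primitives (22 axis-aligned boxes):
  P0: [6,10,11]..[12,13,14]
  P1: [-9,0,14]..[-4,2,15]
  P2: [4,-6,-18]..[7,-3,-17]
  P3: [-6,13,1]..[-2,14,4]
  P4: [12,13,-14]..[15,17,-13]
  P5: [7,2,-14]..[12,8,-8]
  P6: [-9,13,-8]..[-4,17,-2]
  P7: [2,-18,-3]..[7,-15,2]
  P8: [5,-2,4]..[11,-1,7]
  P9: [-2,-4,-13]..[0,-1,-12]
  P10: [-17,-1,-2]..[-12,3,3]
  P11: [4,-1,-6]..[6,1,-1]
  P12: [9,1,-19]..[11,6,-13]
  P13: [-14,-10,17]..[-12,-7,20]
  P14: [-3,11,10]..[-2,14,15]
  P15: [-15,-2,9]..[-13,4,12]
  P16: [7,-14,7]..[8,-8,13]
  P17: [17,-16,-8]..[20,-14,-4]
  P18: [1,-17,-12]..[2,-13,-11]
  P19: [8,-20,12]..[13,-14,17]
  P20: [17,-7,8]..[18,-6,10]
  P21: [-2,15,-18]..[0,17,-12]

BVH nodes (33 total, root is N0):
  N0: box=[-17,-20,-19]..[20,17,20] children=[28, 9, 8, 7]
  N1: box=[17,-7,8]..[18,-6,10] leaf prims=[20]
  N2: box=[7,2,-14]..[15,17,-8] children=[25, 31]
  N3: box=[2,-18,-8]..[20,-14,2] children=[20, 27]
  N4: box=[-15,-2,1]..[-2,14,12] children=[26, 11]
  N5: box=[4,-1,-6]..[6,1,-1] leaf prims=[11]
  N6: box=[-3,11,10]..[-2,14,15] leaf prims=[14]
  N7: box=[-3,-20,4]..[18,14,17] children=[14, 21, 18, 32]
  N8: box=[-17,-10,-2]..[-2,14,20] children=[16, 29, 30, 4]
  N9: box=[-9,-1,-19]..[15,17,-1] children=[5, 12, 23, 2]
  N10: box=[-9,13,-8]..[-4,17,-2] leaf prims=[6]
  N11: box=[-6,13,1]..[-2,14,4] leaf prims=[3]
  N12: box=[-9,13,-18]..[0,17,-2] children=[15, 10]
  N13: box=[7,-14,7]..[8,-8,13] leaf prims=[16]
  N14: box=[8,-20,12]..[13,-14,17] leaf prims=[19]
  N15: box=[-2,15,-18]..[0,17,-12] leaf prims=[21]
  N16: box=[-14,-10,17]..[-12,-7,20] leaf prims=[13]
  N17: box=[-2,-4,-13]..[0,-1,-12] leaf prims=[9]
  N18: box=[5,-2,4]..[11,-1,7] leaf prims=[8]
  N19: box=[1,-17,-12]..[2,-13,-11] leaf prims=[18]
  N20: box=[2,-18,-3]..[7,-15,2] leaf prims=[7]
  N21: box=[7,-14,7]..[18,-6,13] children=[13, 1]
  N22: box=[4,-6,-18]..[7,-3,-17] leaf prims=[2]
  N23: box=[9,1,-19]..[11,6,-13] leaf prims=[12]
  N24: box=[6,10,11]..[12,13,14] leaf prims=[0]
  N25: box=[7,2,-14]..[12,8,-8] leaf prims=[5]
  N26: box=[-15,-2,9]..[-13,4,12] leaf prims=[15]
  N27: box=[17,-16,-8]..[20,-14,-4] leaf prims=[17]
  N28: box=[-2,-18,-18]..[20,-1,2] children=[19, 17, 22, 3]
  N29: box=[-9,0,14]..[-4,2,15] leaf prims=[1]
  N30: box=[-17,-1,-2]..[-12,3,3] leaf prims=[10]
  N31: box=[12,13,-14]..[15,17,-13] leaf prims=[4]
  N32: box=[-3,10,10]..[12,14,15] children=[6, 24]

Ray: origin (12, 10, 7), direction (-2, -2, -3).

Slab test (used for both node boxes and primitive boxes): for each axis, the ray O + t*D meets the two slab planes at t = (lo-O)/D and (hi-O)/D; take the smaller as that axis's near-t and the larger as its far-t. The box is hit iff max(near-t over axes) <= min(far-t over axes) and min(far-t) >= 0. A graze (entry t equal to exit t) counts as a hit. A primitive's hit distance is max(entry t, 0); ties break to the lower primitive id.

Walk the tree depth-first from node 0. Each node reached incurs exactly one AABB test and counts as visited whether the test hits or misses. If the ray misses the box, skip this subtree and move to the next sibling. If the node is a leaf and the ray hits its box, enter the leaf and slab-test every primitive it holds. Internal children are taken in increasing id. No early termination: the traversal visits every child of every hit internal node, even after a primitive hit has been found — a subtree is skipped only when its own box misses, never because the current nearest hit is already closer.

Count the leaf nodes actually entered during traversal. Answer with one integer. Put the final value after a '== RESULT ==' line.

Trace the traversal:
N0 x:[-4,29/2] y:[-7/2,15] z:[-13/3,26/3] -> hit [-7/2,26/3], descend [7, 8, 9, 28]
  N7 x:[-3,15/2] y:[-2,15] z:[-10/3,1] -> hit [-2,1], descend [14, 18, 21, 32]
    N14 x:[-1/2,2] y:[12,15] z:[-10/3,-5/3] -> miss, prune
    N18 x:[1/2,7/2] y:[11/2,6] z:[0,1] -> miss, prune
    N21 x:[-3,5/2] y:[8,12] z:[-2,0] -> miss, prune
    N32 x:[0,15/2] y:[-2,0] z:[-8/3,-1] -> miss, prune
  N8 x:[7,29/2] y:[-2,10] z:[-13/3,3] -> miss, prune
  N9 x:[-3/2,21/2] y:[-7/2,11/2] z:[8/3,26/3] -> hit [8/3,11/2], descend [2, 5, 12, 23]
    N2 x:[-3/2,5/2] y:[-7/2,4] z:[5,7] -> miss, prune
    N5 x:[3,4] y:[9/2,11/2] z:[8/3,13/3] -> miss, prune
    N12 x:[6,21/2] y:[-7/2,-3/2] z:[3,25/3] -> miss, prune
    N23 x:[1/2,3/2] y:[2,9/2] z:[20/3,26/3] -> miss, prune
  N28 x:[-4,7] y:[11/2,14] z:[5/3,25/3] -> hit [11/2,7], descend [3, 17, 19, 22]
    N3 x:[-4,5] y:[12,14] z:[5/3,5] -> miss, prune
    N17 x:[6,7] y:[11/2,7] z:[19/3,20/3] -> hit [19/3,20/3] leaf, test {P9@t=19/3}
    N19 x:[5,11/2] y:[23/2,27/2] z:[6,19/3] -> miss, prune
    N22 x:[5/2,4] y:[13/2,8] z:[8,25/3] -> miss, prune

Visited [0, 7, 14, 18, 21, 32, 8, 9, 2, 5, 12, 23, 28, 3, 17, 19, 22]. Tests: 17 box, 1 leaf. Nearest: P9.

== RESULT ==
1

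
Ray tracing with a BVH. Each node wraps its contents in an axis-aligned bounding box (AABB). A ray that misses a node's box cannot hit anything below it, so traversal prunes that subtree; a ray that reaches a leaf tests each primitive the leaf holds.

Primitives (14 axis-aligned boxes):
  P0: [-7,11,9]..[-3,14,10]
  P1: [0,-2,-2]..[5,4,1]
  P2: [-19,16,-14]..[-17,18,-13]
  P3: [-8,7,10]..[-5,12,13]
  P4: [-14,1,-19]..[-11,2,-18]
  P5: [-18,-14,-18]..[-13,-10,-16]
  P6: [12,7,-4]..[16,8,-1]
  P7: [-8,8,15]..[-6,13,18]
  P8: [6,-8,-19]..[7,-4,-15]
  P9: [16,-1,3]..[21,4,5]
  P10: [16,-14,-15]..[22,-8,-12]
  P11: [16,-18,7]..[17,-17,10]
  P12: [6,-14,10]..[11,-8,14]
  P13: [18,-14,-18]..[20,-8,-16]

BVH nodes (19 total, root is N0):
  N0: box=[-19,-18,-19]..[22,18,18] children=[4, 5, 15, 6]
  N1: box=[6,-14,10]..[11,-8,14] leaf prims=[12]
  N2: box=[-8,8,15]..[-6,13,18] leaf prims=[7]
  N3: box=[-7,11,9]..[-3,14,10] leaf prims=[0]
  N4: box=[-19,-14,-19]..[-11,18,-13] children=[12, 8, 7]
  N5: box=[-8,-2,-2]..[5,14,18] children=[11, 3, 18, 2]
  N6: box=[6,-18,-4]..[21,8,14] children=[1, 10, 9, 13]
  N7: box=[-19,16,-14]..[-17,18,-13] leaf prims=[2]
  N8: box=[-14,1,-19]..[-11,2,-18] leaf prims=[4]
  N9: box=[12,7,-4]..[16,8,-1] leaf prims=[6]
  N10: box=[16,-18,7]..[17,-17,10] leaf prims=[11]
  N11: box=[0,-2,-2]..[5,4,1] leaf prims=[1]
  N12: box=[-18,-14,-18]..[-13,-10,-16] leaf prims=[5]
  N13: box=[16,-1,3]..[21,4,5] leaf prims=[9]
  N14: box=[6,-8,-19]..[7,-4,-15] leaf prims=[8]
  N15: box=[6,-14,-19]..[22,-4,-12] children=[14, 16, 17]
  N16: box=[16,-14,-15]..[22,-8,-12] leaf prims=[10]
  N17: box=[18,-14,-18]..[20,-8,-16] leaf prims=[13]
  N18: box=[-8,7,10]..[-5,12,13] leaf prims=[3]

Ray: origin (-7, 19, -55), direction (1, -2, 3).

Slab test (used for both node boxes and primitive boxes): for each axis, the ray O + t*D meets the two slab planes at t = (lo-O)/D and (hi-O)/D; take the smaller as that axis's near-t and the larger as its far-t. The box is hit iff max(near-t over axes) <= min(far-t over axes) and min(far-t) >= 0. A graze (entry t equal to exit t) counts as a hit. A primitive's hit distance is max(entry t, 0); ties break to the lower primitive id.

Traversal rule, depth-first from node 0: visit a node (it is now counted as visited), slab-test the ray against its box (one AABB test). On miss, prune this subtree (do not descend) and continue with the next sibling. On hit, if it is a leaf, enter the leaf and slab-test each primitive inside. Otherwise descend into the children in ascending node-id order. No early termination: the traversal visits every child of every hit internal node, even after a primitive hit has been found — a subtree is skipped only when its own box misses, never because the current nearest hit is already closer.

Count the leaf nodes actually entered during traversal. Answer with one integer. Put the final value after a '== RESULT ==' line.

Walk:
N0 x:[-12,29] y:[1/2,37/2] z:[12,73/3] -> hit [12,37/2], descend [4, 5, 6, 15]
  N4 x:[-12,-4] y:[1/2,33/2] z:[12,14] -> miss, prune
  N5 x:[-1,12] y:[5/2,21/2] z:[53/3,73/3] -> miss, prune
  N6 x:[13,28] y:[11/2,37/2] z:[17,23] -> hit [17,37/2], descend [1, 9, 10, 13]
    N1 x:[13,18] y:[27/2,33/2] z:[65/3,23] -> miss, prune
    N9 x:[19,23] y:[11/2,6] z:[17,18] -> miss, prune
    N10 x:[23,24] y:[18,37/2] z:[62/3,65/3] -> miss, prune
    N13 x:[23,28] y:[15/2,10] z:[58/3,20] -> miss, prune
  N15 x:[13,29] y:[23/2,33/2] z:[12,43/3] -> hit [13,43/3], descend [14, 16, 17]
    N14 x:[13,14] y:[23/2,27/2] z:[12,40/3] -> hit [13,40/3] leaf, test {P8@t=13}
    N16 x:[23,29] y:[27/2,33/2] z:[40/3,43/3] -> miss, prune
    N17 x:[25,27] y:[27/2,33/2] z:[37/3,13] -> miss, prune

12 AABB tests over nodes [0, 4, 5, 6, 1, 9, 10, 13, 15, 14, 16, 17]; 1 leaf entered; closest P8.

== RESULT ==
1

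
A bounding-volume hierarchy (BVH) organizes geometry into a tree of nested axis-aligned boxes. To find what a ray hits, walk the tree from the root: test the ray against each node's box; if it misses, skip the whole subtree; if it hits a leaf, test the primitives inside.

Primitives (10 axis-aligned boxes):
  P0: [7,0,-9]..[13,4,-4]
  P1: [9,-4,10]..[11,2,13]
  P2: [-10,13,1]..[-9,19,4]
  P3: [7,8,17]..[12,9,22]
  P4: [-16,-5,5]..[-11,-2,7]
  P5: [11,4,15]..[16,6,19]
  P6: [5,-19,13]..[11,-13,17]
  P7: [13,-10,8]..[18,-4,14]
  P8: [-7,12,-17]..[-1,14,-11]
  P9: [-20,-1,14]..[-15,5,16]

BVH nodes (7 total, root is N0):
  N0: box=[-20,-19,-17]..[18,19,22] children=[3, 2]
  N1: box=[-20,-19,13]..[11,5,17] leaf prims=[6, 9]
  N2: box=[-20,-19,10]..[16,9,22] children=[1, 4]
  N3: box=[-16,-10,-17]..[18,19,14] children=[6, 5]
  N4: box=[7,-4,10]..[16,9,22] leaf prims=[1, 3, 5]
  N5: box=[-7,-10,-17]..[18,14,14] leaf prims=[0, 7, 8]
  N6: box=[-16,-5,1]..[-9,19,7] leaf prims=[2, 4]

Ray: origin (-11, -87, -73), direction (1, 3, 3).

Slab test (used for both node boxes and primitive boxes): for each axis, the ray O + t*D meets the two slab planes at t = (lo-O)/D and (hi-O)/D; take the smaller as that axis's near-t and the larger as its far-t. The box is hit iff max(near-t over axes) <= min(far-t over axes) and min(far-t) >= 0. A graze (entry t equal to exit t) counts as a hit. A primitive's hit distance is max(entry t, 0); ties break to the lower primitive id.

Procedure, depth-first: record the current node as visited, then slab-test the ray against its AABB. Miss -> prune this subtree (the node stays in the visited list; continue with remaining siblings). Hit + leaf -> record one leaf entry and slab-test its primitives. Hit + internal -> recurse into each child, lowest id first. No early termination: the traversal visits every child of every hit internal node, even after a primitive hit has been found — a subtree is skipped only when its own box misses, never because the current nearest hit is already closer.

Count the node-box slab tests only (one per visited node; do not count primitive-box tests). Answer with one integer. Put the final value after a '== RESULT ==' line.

Walk:
N0 x:[-9,29] y:[68/3,106/3] z:[56/3,95/3] -> hit [68/3,29], descend [2, 3]
  N2 x:[-9,27] y:[68/3,32] z:[83/3,95/3] -> miss, prune
  N3 x:[-5,29] y:[77/3,106/3] z:[56/3,29] -> hit [77/3,29], descend [5, 6]
    N5 x:[4,29] y:[77/3,101/3] z:[56/3,29] -> hit [77/3,29] leaf, test {P0(miss), P7@t=27, P8(miss)}
    N6 x:[-5,2] y:[82/3,106/3] z:[74/3,80/3] -> miss, prune

Visited [0, 2, 3, 5, 6]. Tests: 5 box, 1 leaf. Nearest: P7.

== RESULT ==
5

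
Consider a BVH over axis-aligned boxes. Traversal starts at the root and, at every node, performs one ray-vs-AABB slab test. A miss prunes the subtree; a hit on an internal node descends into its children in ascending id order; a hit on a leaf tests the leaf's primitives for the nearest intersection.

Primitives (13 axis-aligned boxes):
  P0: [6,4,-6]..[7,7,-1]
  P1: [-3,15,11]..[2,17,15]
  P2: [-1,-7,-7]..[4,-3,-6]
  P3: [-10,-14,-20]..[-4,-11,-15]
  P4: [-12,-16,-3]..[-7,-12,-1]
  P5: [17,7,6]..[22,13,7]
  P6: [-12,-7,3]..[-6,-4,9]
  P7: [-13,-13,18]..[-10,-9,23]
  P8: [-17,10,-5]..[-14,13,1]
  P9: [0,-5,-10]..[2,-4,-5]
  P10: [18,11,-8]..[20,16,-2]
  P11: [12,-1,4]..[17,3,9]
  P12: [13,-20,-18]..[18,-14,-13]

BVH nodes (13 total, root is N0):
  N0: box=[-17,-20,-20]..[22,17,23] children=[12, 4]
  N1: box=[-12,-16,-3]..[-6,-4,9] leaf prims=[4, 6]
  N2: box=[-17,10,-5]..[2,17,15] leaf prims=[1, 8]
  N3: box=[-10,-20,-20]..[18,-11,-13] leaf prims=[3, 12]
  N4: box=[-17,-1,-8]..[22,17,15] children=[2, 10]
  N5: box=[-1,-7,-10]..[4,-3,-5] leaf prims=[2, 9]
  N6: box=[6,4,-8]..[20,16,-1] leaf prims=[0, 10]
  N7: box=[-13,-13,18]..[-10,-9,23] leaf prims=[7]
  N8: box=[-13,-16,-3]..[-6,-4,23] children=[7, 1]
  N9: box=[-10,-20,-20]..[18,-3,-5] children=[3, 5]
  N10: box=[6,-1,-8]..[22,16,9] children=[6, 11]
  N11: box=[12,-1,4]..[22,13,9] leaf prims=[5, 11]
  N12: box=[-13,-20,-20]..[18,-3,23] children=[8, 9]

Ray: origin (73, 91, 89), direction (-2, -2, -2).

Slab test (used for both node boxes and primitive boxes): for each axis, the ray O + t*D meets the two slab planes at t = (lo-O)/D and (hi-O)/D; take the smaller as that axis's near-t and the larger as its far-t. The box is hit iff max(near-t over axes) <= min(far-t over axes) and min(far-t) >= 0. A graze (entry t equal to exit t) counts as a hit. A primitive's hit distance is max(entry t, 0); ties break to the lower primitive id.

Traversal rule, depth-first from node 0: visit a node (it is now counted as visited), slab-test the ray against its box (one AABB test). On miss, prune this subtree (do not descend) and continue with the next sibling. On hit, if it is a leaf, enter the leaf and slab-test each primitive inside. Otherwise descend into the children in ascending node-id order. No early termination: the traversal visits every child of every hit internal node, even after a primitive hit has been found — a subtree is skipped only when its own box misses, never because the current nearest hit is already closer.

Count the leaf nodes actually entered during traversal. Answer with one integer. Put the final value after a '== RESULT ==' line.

Traverse from the root:
N0 x:[51/2,45] y:[37,111/2] z:[33,109/2] -> hit [37,45], descend [4, 12]
  N4 x:[51/2,45] y:[37,46] z:[37,97/2] -> hit [37,45], descend [2, 10]
    N2 x:[71/2,45] y:[37,81/2] z:[37,47] -> hit [37,81/2] leaf, test {P1@t=37, P8(miss)}
    N10 x:[51/2,67/2] y:[75/2,46] z:[40,97/2] -> miss, prune
  N12 x:[55/2,43] y:[47,111/2] z:[33,109/2] -> miss, prune

Summary -> nodes [0, 4, 2, 10, 12]; box-tests=5; leaf-entries=1; first=P1

== RESULT ==
1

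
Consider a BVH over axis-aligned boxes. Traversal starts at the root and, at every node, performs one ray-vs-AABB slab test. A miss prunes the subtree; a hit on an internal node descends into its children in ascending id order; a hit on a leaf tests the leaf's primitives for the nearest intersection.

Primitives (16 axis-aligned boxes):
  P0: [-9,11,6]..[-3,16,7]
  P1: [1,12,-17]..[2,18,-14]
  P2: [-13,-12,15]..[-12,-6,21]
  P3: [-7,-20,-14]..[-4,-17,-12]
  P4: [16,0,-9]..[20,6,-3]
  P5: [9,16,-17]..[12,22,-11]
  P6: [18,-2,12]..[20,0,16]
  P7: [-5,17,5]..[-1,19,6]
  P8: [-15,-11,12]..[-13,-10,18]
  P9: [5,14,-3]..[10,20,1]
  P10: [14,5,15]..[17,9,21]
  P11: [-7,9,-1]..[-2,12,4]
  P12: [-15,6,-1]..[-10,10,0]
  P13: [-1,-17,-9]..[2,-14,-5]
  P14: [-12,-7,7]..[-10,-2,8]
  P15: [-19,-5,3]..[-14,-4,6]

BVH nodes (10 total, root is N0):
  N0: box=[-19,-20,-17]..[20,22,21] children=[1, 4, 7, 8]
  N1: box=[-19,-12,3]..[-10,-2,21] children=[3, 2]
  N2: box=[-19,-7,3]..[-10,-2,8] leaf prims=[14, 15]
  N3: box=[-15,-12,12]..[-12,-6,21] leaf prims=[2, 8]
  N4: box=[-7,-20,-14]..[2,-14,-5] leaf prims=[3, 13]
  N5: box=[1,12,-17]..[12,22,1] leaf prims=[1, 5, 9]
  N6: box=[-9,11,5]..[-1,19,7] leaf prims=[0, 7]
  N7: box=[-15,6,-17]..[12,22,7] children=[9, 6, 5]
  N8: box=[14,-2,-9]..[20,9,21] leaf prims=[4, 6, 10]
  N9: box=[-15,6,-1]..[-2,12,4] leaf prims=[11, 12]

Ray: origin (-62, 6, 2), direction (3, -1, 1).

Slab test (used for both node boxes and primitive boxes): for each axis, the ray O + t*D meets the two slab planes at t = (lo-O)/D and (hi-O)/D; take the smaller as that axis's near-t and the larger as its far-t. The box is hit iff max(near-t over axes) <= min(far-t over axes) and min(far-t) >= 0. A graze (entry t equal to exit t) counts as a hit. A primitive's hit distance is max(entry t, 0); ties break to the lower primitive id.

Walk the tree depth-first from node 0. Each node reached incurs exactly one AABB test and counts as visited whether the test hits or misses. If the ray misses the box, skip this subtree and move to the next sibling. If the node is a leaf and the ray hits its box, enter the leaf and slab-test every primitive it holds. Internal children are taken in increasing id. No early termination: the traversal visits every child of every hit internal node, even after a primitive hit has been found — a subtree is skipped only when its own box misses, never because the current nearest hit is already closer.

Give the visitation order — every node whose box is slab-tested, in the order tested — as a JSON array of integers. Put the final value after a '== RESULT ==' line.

Traverse from the root:
N0 x:[43/3,82/3] y:[-16,26] z:[-19,19] -> hit [43/3,19], descend [1, 4, 7, 8]
  N1 x:[43/3,52/3] y:[8,18] z:[1,19] -> hit [43/3,52/3], descend [2, 3]
    N2 x:[43/3,52/3] y:[8,13] z:[1,6] -> miss, prune
    N3 x:[47/3,50/3] y:[12,18] z:[10,19] -> hit [47/3,50/3] leaf, test {P2@t=49/3, P8@t=16}
  N4 x:[55/3,64/3] y:[20,26] z:[-16,-7] -> miss, prune
  N7 x:[47/3,74/3] y:[-16,0] z:[-19,5] -> miss, prune
  N8 x:[76/3,82/3] y:[-3,8] z:[-11,19] -> miss, prune

Summary -> nodes [0, 1, 2, 3, 4, 7, 8]; box-tests=7; leaf-entries=1; first=P8

== RESULT ==
[0, 1, 2, 3, 4, 7, 8]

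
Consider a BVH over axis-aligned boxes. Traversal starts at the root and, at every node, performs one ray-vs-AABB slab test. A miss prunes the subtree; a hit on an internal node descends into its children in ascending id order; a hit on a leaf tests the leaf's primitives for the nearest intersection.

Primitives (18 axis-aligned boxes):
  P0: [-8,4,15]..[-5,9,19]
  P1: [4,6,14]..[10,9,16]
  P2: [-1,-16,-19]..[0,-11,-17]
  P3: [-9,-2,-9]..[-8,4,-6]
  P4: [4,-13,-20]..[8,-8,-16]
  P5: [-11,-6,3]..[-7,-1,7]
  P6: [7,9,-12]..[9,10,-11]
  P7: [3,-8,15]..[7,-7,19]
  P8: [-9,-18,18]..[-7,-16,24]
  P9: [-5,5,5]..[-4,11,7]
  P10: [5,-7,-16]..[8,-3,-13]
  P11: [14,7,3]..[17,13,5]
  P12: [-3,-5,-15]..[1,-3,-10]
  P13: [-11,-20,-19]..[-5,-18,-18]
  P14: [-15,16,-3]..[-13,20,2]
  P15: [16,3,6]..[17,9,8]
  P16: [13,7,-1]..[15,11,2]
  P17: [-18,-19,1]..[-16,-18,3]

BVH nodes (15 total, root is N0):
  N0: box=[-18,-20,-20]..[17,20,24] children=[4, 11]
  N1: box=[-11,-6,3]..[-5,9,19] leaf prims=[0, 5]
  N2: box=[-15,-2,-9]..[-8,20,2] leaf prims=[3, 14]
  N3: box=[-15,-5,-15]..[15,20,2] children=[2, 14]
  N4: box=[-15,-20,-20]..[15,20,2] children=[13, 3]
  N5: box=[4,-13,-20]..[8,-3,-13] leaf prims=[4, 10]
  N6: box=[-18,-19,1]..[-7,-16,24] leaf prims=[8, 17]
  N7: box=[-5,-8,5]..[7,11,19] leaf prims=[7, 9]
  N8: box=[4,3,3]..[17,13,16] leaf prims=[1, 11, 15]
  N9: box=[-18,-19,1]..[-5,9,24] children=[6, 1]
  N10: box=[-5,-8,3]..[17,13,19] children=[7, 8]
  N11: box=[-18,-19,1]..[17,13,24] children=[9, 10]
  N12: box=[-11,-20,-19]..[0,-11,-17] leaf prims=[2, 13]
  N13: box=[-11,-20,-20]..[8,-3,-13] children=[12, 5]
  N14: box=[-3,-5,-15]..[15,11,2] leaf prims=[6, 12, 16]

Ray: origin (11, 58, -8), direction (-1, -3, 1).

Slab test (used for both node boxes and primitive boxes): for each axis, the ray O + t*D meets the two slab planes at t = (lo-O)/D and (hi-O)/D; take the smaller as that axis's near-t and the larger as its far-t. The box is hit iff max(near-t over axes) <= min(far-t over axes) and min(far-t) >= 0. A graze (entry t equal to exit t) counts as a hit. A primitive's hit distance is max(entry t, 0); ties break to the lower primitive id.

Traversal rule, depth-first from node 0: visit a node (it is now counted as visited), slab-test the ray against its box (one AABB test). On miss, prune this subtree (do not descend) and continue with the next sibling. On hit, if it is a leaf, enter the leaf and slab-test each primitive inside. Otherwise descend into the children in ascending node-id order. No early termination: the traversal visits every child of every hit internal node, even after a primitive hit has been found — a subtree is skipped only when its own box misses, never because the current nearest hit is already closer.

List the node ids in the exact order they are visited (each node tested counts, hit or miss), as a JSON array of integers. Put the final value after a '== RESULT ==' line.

Traverse from the root:
N0 x:[-6,29] y:[38/3,26] z:[-12,32] -> hit [38/3,26], descend [4, 11]
  N4 x:[-4,26] y:[38/3,26] z:[-12,10] -> miss, prune
  N11 x:[-6,29] y:[15,77/3] z:[9,32] -> hit [15,77/3], descend [9, 10]
    N9 x:[16,29] y:[49/3,77/3] z:[9,32] -> hit [49/3,77/3], descend [1, 6]
      N1 x:[16,22] y:[49/3,64/3] z:[11,27] -> hit [49/3,64/3] leaf, test {P0(miss), P5(miss)}
      N6 x:[18,29] y:[74/3,77/3] z:[9,32] -> hit [74/3,77/3] leaf, test {P8(miss), P17(miss)}
    N10 x:[-6,16] y:[15,22] z:[11,27] -> hit [15,16], descend [7, 8]
      N7 x:[4,16] y:[47/3,22] z:[13,27] -> hit [47/3,16] leaf, test {P7(miss), P9(miss)}
      N8 x:[-6,7] y:[15,55/3] z:[11,24] -> miss, prune

Summary -> nodes [0, 4, 11, 9, 1, 6, 10, 7, 8]; box-tests=9; leaf-entries=3; first=miss

== RESULT ==
[0, 4, 11, 9, 1, 6, 10, 7, 8]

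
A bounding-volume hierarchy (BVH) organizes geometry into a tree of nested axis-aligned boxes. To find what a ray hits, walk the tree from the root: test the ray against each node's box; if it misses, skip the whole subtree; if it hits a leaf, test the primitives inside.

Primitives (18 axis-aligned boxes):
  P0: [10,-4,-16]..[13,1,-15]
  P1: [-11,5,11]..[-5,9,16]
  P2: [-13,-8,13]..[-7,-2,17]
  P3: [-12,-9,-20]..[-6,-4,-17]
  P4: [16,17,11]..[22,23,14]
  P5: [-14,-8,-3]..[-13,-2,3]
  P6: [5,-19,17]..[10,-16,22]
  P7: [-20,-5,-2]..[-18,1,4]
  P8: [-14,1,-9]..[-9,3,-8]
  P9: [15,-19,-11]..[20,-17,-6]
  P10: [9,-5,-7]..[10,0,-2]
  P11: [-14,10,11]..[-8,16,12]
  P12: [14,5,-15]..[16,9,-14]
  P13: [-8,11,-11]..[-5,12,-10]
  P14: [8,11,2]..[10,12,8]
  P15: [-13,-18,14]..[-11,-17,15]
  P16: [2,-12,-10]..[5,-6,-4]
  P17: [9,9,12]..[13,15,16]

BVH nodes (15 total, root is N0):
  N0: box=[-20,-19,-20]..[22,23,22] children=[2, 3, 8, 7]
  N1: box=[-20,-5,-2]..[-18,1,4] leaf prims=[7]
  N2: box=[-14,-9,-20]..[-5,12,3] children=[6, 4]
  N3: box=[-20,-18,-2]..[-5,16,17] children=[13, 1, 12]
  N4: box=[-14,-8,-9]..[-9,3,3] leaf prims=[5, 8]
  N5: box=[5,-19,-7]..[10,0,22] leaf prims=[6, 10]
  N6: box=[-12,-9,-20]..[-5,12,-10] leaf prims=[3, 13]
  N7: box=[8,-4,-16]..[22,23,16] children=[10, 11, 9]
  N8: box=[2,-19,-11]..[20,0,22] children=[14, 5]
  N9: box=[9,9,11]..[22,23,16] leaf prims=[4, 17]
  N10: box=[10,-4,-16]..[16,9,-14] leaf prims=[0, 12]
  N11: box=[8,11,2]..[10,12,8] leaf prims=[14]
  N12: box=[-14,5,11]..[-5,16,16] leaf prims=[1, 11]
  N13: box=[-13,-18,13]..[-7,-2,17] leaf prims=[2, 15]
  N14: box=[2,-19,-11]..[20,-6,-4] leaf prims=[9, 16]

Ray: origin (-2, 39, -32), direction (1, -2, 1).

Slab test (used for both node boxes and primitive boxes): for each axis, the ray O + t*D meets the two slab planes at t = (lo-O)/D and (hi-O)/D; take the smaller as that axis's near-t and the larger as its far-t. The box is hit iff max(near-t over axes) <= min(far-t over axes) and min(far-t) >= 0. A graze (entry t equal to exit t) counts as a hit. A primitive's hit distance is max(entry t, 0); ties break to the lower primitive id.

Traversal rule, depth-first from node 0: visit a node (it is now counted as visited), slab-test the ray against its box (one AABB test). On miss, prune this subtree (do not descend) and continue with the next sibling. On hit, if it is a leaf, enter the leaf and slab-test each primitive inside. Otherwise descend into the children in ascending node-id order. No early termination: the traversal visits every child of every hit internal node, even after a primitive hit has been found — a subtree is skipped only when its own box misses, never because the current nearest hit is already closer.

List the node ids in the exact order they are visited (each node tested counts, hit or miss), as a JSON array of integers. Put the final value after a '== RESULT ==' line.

Traverse from the root:
N0 x:[-18,24] y:[8,29] z:[12,54] -> hit [12,24], descend [2, 3, 7, 8]
  N2 x:[-12,-3] y:[27/2,24] z:[12,35] -> miss, prune
  N3 x:[-18,-3] y:[23/2,57/2] z:[30,49] -> miss, prune
  N7 x:[10,24] y:[8,43/2] z:[16,48] -> hit [16,43/2], descend [9, 10, 11]
    N9 x:[11,24] y:[8,15] z:[43,48] -> miss, prune
    N10 x:[12,18] y:[15,43/2] z:[16,18] -> hit [16,18] leaf, test {P0(miss), P12@t=17}
    N11 x:[10,12] y:[27/2,14] z:[34,40] -> miss, prune
  N8 x:[4,22] y:[39/2,29] z:[21,54] -> hit [21,22], descend [5, 14]
    N5 x:[7,12] y:[39/2,29] z:[25,54] -> miss, prune
    N14 x:[4,22] y:[45/2,29] z:[21,28] -> miss, prune

10 AABB tests over nodes [0, 2, 3, 7, 9, 10, 11, 8, 5, 14]; 1 leaf entered; closest P12.

== RESULT ==
[0, 2, 3, 7, 9, 10, 11, 8, 5, 14]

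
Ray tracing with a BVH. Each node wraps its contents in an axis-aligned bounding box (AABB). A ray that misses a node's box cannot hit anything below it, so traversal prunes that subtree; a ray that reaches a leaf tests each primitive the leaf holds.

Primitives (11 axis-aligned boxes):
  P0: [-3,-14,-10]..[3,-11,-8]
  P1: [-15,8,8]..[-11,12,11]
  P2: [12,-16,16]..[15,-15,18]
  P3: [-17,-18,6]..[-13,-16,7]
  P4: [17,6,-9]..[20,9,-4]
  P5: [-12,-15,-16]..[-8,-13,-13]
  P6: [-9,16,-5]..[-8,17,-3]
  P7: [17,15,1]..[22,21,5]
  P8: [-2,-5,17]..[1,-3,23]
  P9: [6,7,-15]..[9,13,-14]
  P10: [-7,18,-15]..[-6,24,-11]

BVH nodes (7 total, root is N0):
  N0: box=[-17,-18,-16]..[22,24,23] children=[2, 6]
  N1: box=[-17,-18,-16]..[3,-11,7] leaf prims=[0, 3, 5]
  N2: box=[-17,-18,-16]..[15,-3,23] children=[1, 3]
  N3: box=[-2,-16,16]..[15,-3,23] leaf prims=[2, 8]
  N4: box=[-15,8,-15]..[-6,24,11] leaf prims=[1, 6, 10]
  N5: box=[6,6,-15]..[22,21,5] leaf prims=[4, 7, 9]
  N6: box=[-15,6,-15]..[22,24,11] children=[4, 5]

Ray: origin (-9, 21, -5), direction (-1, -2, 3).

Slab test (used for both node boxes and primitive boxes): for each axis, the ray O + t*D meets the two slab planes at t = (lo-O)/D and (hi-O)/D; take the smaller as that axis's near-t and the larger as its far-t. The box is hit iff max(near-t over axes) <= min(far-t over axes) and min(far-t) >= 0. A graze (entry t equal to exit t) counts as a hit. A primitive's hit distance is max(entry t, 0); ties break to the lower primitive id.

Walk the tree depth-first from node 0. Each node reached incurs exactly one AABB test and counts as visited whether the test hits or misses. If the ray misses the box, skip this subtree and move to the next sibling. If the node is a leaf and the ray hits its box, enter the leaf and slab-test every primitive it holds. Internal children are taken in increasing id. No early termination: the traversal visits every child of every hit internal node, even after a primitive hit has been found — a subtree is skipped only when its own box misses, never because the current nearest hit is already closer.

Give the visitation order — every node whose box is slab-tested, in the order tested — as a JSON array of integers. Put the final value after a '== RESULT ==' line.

Trace the traversal:
N0 x:[-31,8] y:[-3/2,39/2] z:[-11/3,28/3] -> hit [-3/2,8], descend [2, 6]
  N2 x:[-24,8] y:[12,39/2] z:[-11/3,28/3] -> miss, prune
  N6 x:[-31,6] y:[-3/2,15/2] z:[-10/3,16/3] -> hit [-3/2,16/3], descend [4, 5]
    N4 x:[-3,6] y:[-3/2,13/2] z:[-10/3,16/3] -> hit [-3/2,16/3] leaf, test {P1@t=9/2, P6(miss), P10(miss)}
    N5 x:[-31,-15] y:[0,15/2] z:[-10/3,10/3] -> miss, prune

5 AABB tests over nodes [0, 2, 6, 4, 5]; 1 leaf entered; closest P1.

== RESULT ==
[0, 2, 6, 4, 5]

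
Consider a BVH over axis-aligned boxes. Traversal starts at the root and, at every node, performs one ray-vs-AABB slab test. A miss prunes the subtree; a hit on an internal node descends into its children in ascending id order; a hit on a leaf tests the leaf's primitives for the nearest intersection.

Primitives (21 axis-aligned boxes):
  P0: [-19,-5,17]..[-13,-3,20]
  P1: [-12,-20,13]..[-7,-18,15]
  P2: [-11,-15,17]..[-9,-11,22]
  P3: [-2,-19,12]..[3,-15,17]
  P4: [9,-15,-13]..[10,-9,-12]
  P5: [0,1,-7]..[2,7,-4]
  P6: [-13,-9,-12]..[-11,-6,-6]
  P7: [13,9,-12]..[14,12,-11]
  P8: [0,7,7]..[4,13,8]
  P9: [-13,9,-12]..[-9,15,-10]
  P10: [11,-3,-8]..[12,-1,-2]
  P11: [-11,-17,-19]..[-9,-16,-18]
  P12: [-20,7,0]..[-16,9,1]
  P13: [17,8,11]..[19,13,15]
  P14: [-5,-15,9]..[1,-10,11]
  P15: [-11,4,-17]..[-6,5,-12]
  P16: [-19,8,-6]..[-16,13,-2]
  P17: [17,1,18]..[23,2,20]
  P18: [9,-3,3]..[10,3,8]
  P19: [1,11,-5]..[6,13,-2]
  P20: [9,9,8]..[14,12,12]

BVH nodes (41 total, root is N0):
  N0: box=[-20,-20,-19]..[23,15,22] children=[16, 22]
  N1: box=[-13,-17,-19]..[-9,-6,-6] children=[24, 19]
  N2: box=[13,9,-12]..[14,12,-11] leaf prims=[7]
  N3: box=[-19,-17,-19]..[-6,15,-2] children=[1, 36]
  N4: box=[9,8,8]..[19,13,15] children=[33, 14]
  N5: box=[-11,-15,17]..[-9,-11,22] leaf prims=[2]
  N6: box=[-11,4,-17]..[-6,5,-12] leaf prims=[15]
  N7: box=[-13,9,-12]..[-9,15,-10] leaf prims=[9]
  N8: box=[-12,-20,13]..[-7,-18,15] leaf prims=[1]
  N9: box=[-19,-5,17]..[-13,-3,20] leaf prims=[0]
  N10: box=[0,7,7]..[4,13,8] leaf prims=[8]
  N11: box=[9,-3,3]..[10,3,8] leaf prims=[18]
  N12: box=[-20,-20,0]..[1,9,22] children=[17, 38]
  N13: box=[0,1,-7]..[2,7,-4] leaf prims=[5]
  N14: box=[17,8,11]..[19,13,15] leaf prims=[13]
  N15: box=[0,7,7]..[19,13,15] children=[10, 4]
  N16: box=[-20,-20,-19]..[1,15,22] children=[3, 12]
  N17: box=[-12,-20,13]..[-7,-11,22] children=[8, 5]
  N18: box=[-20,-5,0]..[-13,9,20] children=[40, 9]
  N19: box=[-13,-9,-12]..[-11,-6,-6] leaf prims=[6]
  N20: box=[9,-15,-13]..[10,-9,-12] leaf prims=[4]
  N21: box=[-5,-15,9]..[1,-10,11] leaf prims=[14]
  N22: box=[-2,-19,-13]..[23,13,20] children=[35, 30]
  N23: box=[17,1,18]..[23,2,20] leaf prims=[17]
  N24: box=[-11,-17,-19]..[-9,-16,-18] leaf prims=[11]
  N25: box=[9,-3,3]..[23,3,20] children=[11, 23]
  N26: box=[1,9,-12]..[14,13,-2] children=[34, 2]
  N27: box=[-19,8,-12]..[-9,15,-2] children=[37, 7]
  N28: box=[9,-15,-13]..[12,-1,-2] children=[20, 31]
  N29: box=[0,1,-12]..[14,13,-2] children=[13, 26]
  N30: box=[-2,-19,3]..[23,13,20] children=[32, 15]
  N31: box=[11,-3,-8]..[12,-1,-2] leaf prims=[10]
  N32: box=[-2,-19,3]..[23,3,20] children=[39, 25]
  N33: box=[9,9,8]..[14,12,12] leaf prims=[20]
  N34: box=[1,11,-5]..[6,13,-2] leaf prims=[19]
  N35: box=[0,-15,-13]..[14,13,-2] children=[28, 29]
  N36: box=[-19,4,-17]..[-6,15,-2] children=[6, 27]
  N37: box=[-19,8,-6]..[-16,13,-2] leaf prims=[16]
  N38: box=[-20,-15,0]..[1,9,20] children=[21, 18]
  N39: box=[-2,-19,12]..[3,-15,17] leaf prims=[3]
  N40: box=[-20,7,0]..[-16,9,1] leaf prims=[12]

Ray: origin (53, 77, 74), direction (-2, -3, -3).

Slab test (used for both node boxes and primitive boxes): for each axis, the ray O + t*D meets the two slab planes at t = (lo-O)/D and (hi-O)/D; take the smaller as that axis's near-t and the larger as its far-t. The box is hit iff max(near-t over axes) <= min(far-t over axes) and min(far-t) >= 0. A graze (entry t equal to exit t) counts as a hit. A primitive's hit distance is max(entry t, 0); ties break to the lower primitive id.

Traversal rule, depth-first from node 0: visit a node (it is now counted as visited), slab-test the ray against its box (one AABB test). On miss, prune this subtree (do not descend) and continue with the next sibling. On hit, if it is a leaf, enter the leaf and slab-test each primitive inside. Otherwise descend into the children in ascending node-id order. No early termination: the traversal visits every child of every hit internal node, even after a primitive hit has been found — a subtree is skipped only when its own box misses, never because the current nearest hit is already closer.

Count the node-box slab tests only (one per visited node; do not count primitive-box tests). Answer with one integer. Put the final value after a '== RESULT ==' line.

Traverse from the root:
N0 x:[15,73/2] y:[62/3,97/3] z:[52/3,31] -> hit [62/3,31], descend [16, 22]
  N16 x:[26,73/2] y:[62/3,97/3] z:[52/3,31] -> hit [26,31], descend [3, 12]
    N3 x:[59/2,36] y:[62/3,94/3] z:[76/3,31] -> hit [59/2,31], descend [1, 36]
      N1 x:[31,33] y:[83/3,94/3] z:[80/3,31] -> hit [31,31], descend [19, 24]
        N19 x:[32,33] y:[83/3,86/3] z:[80/3,86/3] -> miss, prune
        N24 x:[31,32] y:[31,94/3] z:[92/3,31] -> hit [31,31] leaf, test {P11@t=31}
      N36 x:[59/2,36] y:[62/3,73/3] z:[76/3,91/3] -> miss, prune
    N12 x:[26,73/2] y:[68/3,97/3] z:[52/3,74/3] -> miss, prune
  N22 x:[15,55/2] y:[64/3,32] z:[18,29] -> hit [64/3,55/2], descend [30, 35]
    N30 x:[15,55/2] y:[64/3,32] z:[18,71/3] -> hit [64/3,71/3], descend [15, 32]
      N15 x:[17,53/2] y:[64/3,70/3] z:[59/3,67/3] -> hit [64/3,67/3], descend [4, 10]
        N4 x:[17,22] y:[64/3,23] z:[59/3,22] -> hit [64/3,22], descend [14, 33]
          N14 x:[17,18] y:[64/3,23] z:[59/3,21] -> miss, prune
          N33 x:[39/2,22] y:[65/3,68/3] z:[62/3,22] -> hit [65/3,22] leaf, test {P20@t=65/3}
        N10 x:[49/2,53/2] y:[64/3,70/3] z:[22,67/3] -> miss, prune
      N32 x:[15,55/2] y:[74/3,32] z:[18,71/3] -> miss, prune
    N35 x:[39/2,53/2] y:[64/3,92/3] z:[76/3,29] -> hit [76/3,53/2], descend [28, 29]
      N28 x:[41/2,22] y:[26,92/3] z:[76/3,29] -> miss, prune
      N29 x:[39/2,53/2] y:[64/3,76/3] z:[76/3,86/3] -> hit [76/3,76/3], descend [13, 26]
        N13 x:[51/2,53/2] y:[70/3,76/3] z:[26,27] -> miss, prune
        N26 x:[39/2,26] y:[64/3,68/3] z:[76/3,86/3] -> miss, prune

21 AABB tests over nodes [0, 16, 3, 1, 19, 24, 36, 12, 22, 30, 15, 4, 14, 33, 10, 32, 35, 28, 29, 13, 26]; 2 leaves entered; closest P20.

== RESULT ==
21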